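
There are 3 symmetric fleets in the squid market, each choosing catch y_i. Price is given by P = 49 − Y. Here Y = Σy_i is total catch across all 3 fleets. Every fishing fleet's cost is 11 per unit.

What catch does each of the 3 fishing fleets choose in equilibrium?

A representative fishing fleet's profit is π_i = y_i(49 − Y) − 11y_i, with Y = y_i + Σ_{j≠i} y_j.
First-order condition: 38 − 2y_i − Σ_{j≠i} y_j = 0.
With identical fishing fleets, set every y_j = y: then 38 − 2y − 2y = 0, i.e. y = 38/4 = 9.5.

9.5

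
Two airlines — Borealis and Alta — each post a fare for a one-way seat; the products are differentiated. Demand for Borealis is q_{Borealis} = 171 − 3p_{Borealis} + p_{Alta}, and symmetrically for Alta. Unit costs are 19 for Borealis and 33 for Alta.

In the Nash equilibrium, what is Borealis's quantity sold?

Borealis's profit: π = (p_{Borealis} − 19)(171 − 3p_{Borealis} + p_{Alta}).
∂π/∂p_{Borealis} = 228 − 6p_{Borealis} + p_{Alta} = 0 ⇒ p_{Borealis} = 38 + (1/6)p_{Alta}.
Similarly p_{Alta} = 45 + (1/6)p_{Borealis}.
Solving the two reaction functions simultaneously: (1 − (1/6)(1/6))p_{Borealis} = 38 + (1/6)·45, so (35/36)p_{Borealis} = 45.5 and p_{Borealis} = 46.8.
Then p_{Alta} = 45 + (1/6)·46.8 = 52.8.
q_{Borealis} = 171 − 3·46.8 + 52.8 = 83.4.

83.4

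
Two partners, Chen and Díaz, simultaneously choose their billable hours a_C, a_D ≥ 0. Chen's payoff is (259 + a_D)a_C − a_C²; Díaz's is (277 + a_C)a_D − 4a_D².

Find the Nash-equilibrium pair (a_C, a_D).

Expanding Chen's payoff: 259a_C + a_Da_C − a_C².
∂π/∂a_C = 259 + a_D − 2a_C = 0, so a_C = 129.5 + 0.5a_D.
Likewise for Díaz: a_D = 34.625 + 0.125a_C.
Substituting the second reaction function into the first: a_C = 129.5 + 0.5(34.625 + 0.125a_C), which gives 0.9375a_C = 146.8125 ⇒ a_C = 156.6.
Then a_D = 34.625 + 0.125·156.6 = 54.2.

156.6, 54.2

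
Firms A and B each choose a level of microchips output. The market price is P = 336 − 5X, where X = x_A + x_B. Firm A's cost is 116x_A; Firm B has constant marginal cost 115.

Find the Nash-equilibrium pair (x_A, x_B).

14.6, 14.8

Firm A's profit: π = x_A(336 − 5(x_A + x_B)) − 116x_A.
∂π/∂x_A = 220 − 10x_A − 5x_B = 0, so x_A = 22 − 0.5x_B.
By the same steps for B: x_B = 22.1 − 0.5x_A.
Substituting the second reaction function into the first: x_A = 22 − 0.5(22.1 − 0.5x_A), which gives 0.75x_A = 10.95 ⇒ x_A = 14.6.
Then x_B = 22.1 − 0.5·14.6 = 14.8.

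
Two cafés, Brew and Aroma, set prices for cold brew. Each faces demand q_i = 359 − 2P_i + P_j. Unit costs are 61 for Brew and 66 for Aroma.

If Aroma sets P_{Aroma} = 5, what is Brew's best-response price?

Brew's profit: π = (P_{Brew} − 61)(359 − 2P_{Brew} + P_{Aroma}).
∂π/∂P_{Brew} = 481 − 4P_{Brew} + P_{Aroma} = 0 ⇒ P_{Brew} = 120.25 + 0.25P_{Aroma}.
At P_{Aroma} = 5: P_{Brew} = 120.25 + 0.25·5 = 121.5.

121.5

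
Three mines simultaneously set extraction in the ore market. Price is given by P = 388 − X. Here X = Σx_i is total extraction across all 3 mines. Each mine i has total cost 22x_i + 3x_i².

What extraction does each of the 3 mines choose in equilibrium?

36.6

A representative mine's profit is π_i = x_i(388 − X) − 22x_i − 3x_i², with X = x_i + Σ_{j≠i} x_j.
First-order condition: 366 − 8x_i − Σ_{j≠i} x_j = 0.
In a symmetric equilibrium every mine chooses the same x, so Σ_{j≠i} x_j = 2x. The condition becomes 366 − 10x = 0, giving x = 366/10 = 36.6.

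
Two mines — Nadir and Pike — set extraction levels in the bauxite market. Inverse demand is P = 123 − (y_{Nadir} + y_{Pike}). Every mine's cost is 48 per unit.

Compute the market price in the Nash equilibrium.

Mine Nadir's profit: π = y_{Nadir}(123 − (y_{Nadir} + y_{Pike})) − 48y_{Nadir}.
∂π/∂y_{Nadir} = 75 − 2y_{Nadir} − y_{Pike} = 0, so y_{Nadir} = 37.5 − 0.5y_{Pike}.
The game is symmetric, so in equilibrium y_{Pike} = y_{Nadir}: the reaction function gives 1.5y_{Nadir} = 37.5, hence y_{Nadir} = 25.
Equilibrium price: P = 123 − 50 = 73.

73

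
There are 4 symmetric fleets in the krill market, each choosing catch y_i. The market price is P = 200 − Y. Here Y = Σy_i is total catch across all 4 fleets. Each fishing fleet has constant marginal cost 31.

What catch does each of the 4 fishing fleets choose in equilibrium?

33.8

A representative fishing fleet's profit is π_i = y_i(200 − Y) − 31y_i, with Y = y_i + Σ_{j≠i} y_j.
First-order condition: 169 − 2y_i − Σ_{j≠i} y_j = 0.
Imposing symmetry (y_j = y for all j) turns Σ_{j≠i} y_j into 3y, so 169 = 5y and y = 33.8.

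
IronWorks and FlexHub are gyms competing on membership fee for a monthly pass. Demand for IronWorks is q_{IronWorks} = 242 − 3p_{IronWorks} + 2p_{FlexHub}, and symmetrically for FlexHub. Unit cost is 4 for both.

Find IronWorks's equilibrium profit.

10620.75

IronWorks's profit: π = (p_{IronWorks} − 4)(242 − 3p_{IronWorks} + 2p_{FlexHub}).
∂π/∂p_{IronWorks} = 254 − 6p_{IronWorks} + 2p_{FlexHub} = 0 ⇒ p_{IronWorks} = 127/3 + (1/3)p_{FlexHub}.
The game is symmetric, so in equilibrium p_{FlexHub} = p_{IronWorks}: the reaction function gives (2/3)p_{IronWorks} = 127/3, hence p_{IronWorks} = 63.5.
q_{IronWorks} = 242 − 3·63.5 + 2·63.5 = 178.5.
Profit = (63.5 − 4)·178.5 = 10620.75.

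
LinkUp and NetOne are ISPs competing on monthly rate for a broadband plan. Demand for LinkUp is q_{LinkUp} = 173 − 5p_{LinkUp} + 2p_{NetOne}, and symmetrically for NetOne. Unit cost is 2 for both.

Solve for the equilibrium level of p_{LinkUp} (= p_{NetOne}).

LinkUp's profit: π = (p_{LinkUp} − 2)(173 − 5p_{LinkUp} + 2p_{NetOne}).
∂π/∂p_{LinkUp} = 183 − 10p_{LinkUp} + 2p_{NetOne} = 0 ⇒ p_{LinkUp} = 18.3 + 0.2p_{NetOne}.
By symmetry p_{NetOne} = p_{LinkUp}; substituting into the reaction function, 0.8p_{LinkUp} = 18.3 and p_{LinkUp} = 22.875.

22.875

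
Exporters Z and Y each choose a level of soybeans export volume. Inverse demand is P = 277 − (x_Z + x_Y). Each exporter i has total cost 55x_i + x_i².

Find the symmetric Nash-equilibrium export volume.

44.4

Exporter Z's profit: π = x_Z(277 − (x_Z + x_Y)) − 55x_Z − x_Z².
∂π/∂x_Z = 222 − 4x_Z − x_Y = 0, so x_Z = 55.5 − 0.25x_Y.
Setting x_Z = x_Y in the reaction function: x_Z = 55.5 − 0.25x_Z, so x_Z = 55.5 / 1.25 = 44.4.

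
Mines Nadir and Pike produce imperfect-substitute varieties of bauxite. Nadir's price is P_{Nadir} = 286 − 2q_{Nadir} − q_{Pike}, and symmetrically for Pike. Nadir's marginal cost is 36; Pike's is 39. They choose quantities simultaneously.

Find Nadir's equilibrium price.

Mine Nadir's profit: π = q_{Nadir}(286 − 2q_{Nadir} − q_{Pike}) − 36q_{Nadir}.
∂π/∂q_{Nadir} = 250 − 4q_{Nadir} − q_{Pike} = 0 ⇒ q_{Nadir} = 62.5 − 0.25q_{Pike}.
Similarly q_{Pike} = 61.75 − 0.25q_{Nadir}.
Solving the two reaction functions simultaneously: (1 − (−0.25)(−0.25))q_{Nadir} = 62.5 − 0.25·61.75, so 0.9375q_{Nadir} = 47.0625 and q_{Nadir} = 50.2.
Then q_{Pike} = 61.75 − 0.25·50.2 = 49.2.
P_{Nadir} = 286 − 2·50.2 − 49.2 = 136.4.

136.4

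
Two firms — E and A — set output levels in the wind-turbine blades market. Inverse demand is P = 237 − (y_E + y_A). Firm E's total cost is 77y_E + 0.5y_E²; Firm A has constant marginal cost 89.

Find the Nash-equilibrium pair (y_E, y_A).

Firm E's profit: π = y_E(237 − (y_E + y_A)) − 77y_E − 0.5y_E².
∂π/∂y_E = 160 − 3y_E − y_A = 0, so y_E = 160/3 − (1/3)y_A.
For A: ∂π/∂y_A = 148 − 2y_A − y_E = 0 ⇒ y_A = 74 − 0.5y_E.
Plugging y_A into E's best response: y_E = 160/3 − (1/3)(74 − 0.5y_E) ⇒ (5/6)y_E = 86/3, so y_E = 34.4.
Then y_A = 74 − 0.5·34.4 = 56.8.

34.4, 56.8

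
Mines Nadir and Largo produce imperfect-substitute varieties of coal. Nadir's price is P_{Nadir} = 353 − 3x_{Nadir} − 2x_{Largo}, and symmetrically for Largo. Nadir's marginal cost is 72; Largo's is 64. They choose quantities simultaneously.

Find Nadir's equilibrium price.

175.875

Mine Nadir's profit: π = x_{Nadir}(353 − 3x_{Nadir} − 2x_{Largo}) − 72x_{Nadir}.
∂π/∂x_{Nadir} = 281 − 6x_{Nadir} − 2x_{Largo} = 0 ⇒ x_{Nadir} = 281/6 − (1/3)x_{Largo}.
Similarly x_{Largo} = 289/6 − (1/3)x_{Nadir}.
Solving the two reaction functions simultaneously: (1 − (−1/3)(−1/3))x_{Nadir} = 281/6 − (1/3)·(289/6), so (8/9)x_{Nadir} = 277/9 and x_{Nadir} = 34.625.
Then x_{Largo} = 289/6 − (1/3)·34.625 = 36.625.
P_{Nadir} = 353 − 3·34.625 − 2·36.625 = 175.875.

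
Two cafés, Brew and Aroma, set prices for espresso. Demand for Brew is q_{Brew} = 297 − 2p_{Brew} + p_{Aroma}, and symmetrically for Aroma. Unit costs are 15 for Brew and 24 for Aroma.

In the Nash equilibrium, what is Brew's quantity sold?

Brew's profit: π = (p_{Brew} − 15)(297 − 2p_{Brew} + p_{Aroma}).
∂π/∂p_{Brew} = 327 − 4p_{Brew} + p_{Aroma} = 0 ⇒ p_{Brew} = 81.75 + 0.25p_{Aroma}.
Similarly p_{Aroma} = 86.25 + 0.25p_{Brew}.
Substituting the second reaction function into the first: p_{Brew} = 81.75 + 0.25(86.25 + 0.25p_{Brew}), which gives 0.9375p_{Brew} = 103.3125 ⇒ p_{Brew} = 110.2.
Then p_{Aroma} = 86.25 + 0.25·110.2 = 113.8.
q_{Brew} = 297 − 2·110.2 + 113.8 = 190.4.

190.4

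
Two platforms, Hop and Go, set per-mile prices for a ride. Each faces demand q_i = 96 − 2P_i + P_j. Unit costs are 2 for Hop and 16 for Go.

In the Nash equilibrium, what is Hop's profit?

Hop's profit: π = (P_{Hop} − 2)(96 − 2P_{Hop} + P_{Go}).
∂π/∂P_{Hop} = 100 − 4P_{Hop} + P_{Go} = 0 ⇒ P_{Hop} = 25 + 0.25P_{Go}.
Similarly P_{Go} = 32 + 0.25P_{Hop}.
Substituting the second reaction function into the first: P_{Hop} = 25 + 0.25(32 + 0.25P_{Hop}), which gives 0.9375P_{Hop} = 33 ⇒ P_{Hop} = 35.2.
Then P_{Go} = 32 + 0.25·35.2 = 40.8.
q_{Hop} = 96 − 2·35.2 + 40.8 = 66.4.
Profit = (35.2 − 2)·66.4 = 2204.48.

2204.48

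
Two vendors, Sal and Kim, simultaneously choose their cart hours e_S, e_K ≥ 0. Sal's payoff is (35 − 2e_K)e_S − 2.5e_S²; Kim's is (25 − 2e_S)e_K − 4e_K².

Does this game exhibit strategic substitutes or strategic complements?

Expanding Sal's payoff: 35e_S − 2e_Ke_S − 2.5e_S².
∂π/∂e_S = 35 − 2e_K − 5e_S = 0, so e_S = 7 − 0.4e_K.
The best-response slope de_S/de_K = −0.4 < 0: the reaction function is downward-sloping, so the choices are strategic substitutes.

strategic substitutes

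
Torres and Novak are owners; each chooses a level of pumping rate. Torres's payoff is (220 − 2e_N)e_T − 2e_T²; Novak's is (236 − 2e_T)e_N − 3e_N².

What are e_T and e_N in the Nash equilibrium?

Expanding Torres's payoff: 220e_T − 2e_Ne_T − 2e_T².
∂π/∂e_T = 220 − 2e_N − 4e_T = 0, so e_T = 55 − 0.5e_N.
Likewise for Novak: e_N = 118/3 − (1/3)e_T.
Solving the two reaction functions simultaneously: (1 − (−0.5)(−1/3))e_T = 55 − 0.5·(118/3), so (5/6)e_T = 106/3 and e_T = 42.4.
Then e_N = 118/3 − (1/3)·42.4 = 25.2.

42.4, 25.2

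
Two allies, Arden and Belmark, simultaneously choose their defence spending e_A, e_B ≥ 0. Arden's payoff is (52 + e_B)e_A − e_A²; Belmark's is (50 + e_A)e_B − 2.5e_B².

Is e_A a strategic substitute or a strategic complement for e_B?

Expanding Arden's payoff: 52e_A + e_Be_A − e_A².
∂π/∂e_A = 52 + e_B − 2e_A = 0, so e_A = 26 + 0.5e_B.
The best-response slope de_A/de_B = 0.5 > 0: the reaction function is upward-sloping, so the choices are strategic complements.

strategic complements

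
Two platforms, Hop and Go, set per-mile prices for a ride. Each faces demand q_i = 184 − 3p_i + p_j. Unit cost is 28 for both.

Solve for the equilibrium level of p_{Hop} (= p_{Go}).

53.6

Hop's profit: π = (p_{Hop} − 28)(184 − 3p_{Hop} + p_{Go}).
∂π/∂p_{Hop} = 268 − 6p_{Hop} + p_{Go} = 0 ⇒ p_{Hop} = 134/3 + (1/6)p_{Go}.
By symmetry p_{Go} = p_{Hop}; substituting into the reaction function, (5/6)p_{Hop} = 134/3 and p_{Hop} = 53.6.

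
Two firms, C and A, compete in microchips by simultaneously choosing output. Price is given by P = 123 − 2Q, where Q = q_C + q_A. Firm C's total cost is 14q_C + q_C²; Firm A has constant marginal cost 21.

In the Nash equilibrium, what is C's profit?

Firm C's profit: π = q_C(123 − 2(q_C + q_A)) − 14q_C − q_C².
∂π/∂q_C = 109 − 6q_C − 2q_A = 0, so q_C = 109/6 − (1/3)q_A.
For A: ∂π/∂q_A = 102 − 4q_A − 2q_C = 0 ⇒ q_A = 25.5 − 0.5q_C.
Solving the two reaction functions simultaneously: (1 − (−1/3)(−0.5))q_C = 109/6 − (1/3)·25.5, so (5/6)q_C = 29/3 and q_C = 11.6.
Then q_A = 25.5 − 0.5·11.6 = 19.7.
Price P = 123 − 2·31.3 = 60.4.
C's profit: (60.4 − 14)·11.6 − (11.6)² = 403.68.

403.68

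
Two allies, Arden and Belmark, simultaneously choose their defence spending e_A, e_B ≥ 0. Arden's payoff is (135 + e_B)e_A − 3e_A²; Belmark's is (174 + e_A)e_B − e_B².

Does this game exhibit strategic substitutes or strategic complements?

strategic complements

Expanding Arden's payoff: 135e_A + e_Be_A − 3e_A².
∂π/∂e_A = 135 + e_B − 6e_A = 0, so e_A = 22.5 + (1/6)e_B.
The best-response slope de_A/de_B = 1/6 > 0: the reaction function is upward-sloping, so the choices are strategic complements.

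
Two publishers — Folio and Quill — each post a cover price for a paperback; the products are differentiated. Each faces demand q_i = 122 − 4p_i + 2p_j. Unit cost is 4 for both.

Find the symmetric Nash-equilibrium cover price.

Folio's profit: π = (p_{Folio} − 4)(122 − 4p_{Folio} + 2p_{Quill}).
∂π/∂p_{Folio} = 138 − 8p_{Folio} + 2p_{Quill} = 0 ⇒ p_{Folio} = 17.25 + 0.25p_{Quill}.
Setting p_{Folio} = p_{Quill} in the reaction function: p_{Folio} = 17.25 + 0.25p_{Folio}, so p_{Folio} = 17.25 / 0.75 = 23.

23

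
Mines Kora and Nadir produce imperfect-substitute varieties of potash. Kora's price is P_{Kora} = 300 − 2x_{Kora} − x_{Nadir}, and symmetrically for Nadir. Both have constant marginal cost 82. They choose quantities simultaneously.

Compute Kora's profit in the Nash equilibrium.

Mine Kora's profit: π = x_{Kora}(300 − 2x_{Kora} − x_{Nadir}) − 82x_{Kora}.
∂π/∂x_{Kora} = 218 − 4x_{Kora} − x_{Nadir} = 0 ⇒ x_{Kora} = 54.5 − 0.25x_{Nadir}.
The game is symmetric, so in equilibrium x_{Nadir} = x_{Kora}: the reaction function gives 1.25x_{Kora} = 54.5, hence x_{Kora} = 43.6.
P_{Kora} = 300 − 2·43.6 − 43.6 = 169.2.
Profit = (169.2 − 82)·43.6 = 3801.92.

3801.92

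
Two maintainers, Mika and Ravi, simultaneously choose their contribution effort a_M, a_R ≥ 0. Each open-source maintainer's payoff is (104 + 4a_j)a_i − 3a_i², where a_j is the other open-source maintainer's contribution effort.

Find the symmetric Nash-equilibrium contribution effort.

Mika's payoff is (104 + 4a_R)a_M − 3a_M².
∂π/∂a_M = 104 + 4a_R − 6a_M = 0, so a_M = 52/3 + (2/3)a_R.
Setting a_M = a_R in the reaction function: a_M = 52/3 + (2/3)a_M, so a_M = (52/3) / (1/3) = 52.

52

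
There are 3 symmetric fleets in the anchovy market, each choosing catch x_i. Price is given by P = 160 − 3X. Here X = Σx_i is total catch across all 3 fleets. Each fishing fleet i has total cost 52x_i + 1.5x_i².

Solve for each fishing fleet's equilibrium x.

7.2

A representative fishing fleet's profit is π_i = x_i(160 − 3X) − 52x_i − 1.5x_i², with X = x_i + Σ_{j≠i} x_j.
First-order condition: 108 − 9x_i − 3Σ_{j≠i} x_j = 0.
In a symmetric equilibrium every fishing fleet chooses the same x, so Σ_{j≠i} x_j = 2x. The condition becomes 108 − 15x = 0, giving x = 108/15 = 7.2.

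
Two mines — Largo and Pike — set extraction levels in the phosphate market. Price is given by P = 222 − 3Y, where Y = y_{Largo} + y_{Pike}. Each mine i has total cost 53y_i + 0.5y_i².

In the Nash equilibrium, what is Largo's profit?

Mine Largo's profit: π = y_{Largo}(222 − 3(y_{Largo} + y_{Pike})) − 53y_{Largo} − 0.5y_{Largo}².
∂π/∂y_{Largo} = 169 − 7y_{Largo} − 3y_{Pike} = 0, so y_{Largo} = 169/7 − (3/7)y_{Pike}.
The game is symmetric, so in equilibrium y_{Pike} = y_{Largo}: the reaction function gives (10/7)y_{Largo} = 169/7, hence y_{Largo} = 16.9.
Price P = 222 − 3·33.8 = 120.6.
Largo's profit: (120.6 − 53)·16.9 − 0.5(16.9)² = 999.635.

999.635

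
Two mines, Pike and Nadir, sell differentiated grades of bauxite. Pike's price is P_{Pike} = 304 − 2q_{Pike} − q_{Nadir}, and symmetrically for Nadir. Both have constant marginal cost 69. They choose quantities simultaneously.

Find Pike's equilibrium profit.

Mine Pike's profit: π = q_{Pike}(304 − 2q_{Pike} − q_{Nadir}) − 69q_{Pike}.
∂π/∂q_{Pike} = 235 − 4q_{Pike} − q_{Nadir} = 0 ⇒ q_{Pike} = 58.75 − 0.25q_{Nadir}.
Setting q_{Pike} = q_{Nadir} in the reaction function: q_{Pike} = 58.75 − 0.25q_{Pike}, so q_{Pike} = 58.75 / 1.25 = 47.
P_{Pike} = 304 − 2·47 − 47 = 163.
Profit = (163 − 69)·47 = 4418.

4418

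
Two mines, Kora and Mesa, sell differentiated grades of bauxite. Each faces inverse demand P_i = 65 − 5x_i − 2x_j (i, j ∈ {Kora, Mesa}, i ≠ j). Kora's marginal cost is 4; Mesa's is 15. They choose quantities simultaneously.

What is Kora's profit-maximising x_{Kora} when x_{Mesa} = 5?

5.1

Mine Kora's profit: π = x_{Kora}(65 − 5x_{Kora} − 2x_{Mesa}) − 4x_{Kora}.
∂π/∂x_{Kora} = 61 − 10x_{Kora} − 2x_{Mesa} = 0 ⇒ x_{Kora} = 6.1 − 0.2x_{Mesa}.
At x_{Mesa} = 5: x_{Kora} = 6.1 − 0.2·5 = 5.1.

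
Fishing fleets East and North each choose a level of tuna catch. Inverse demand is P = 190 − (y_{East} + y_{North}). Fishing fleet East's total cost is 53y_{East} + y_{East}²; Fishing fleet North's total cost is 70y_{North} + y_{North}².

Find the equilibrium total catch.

Fishing fleet East's profit: π = y_{East}(190 − (y_{East} + y_{North})) − 53y_{East} − y_{East}².
∂π/∂y_{East} = 137 − 4y_{East} − y_{North} = 0, so y_{East} = 34.25 − 0.25y_{North}.
By the same steps for North: y_{North} = 30 − 0.25y_{East}.
Plugging y_{North} into East's best response: y_{East} = 34.25 − 0.25(30 − 0.25y_{East}) ⇒ 0.9375y_{East} = 26.75, so y_{East} = 428/15.
Then y_{North} = 30 − 0.25·(428/15) = 343/15.
Total catch: 428/15 + 343/15 = 51.4.

51.4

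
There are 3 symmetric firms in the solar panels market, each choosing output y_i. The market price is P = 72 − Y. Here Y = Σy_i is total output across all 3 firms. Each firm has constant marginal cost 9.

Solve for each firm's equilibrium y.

15.75

A representative firm's profit is π_i = y_i(72 − Y) − 9y_i, with Y = y_i + Σ_{j≠i} y_j.
First-order condition: 63 − 2y_i − Σ_{j≠i} y_j = 0.
With identical firms, set every y_j = y: then 63 − 2y − 2y = 0, i.e. y = 63/4 = 15.75.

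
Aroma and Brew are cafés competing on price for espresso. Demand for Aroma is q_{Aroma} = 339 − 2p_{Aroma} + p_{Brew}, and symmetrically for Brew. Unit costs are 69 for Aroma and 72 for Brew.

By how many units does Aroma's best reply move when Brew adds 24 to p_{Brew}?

6

Aroma's profit: π = (p_{Aroma} − 69)(339 − 2p_{Aroma} + p_{Brew}).
∂π/∂p_{Aroma} = 477 − 4p_{Aroma} + p_{Brew} = 0 ⇒ p_{Aroma} = 119.25 + 0.25p_{Brew}.
The reaction-function slope is 0.25, so a 24-unit rise in p_{Brew} moves p_{Aroma} by 0.25 × 24 = 6. Aroma's best response rises — the actions are strategic complements.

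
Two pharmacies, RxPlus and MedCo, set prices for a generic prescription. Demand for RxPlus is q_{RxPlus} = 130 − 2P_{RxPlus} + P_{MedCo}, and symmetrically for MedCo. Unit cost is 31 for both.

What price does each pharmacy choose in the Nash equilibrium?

64

RxPlus's profit: π = (P_{RxPlus} − 31)(130 − 2P_{RxPlus} + P_{MedCo}).
∂π/∂P_{RxPlus} = 192 − 4P_{RxPlus} + P_{MedCo} = 0 ⇒ P_{RxPlus} = 48 + 0.25P_{MedCo}.
Setting P_{RxPlus} = P_{MedCo} in the reaction function: P_{RxPlus} = 48 + 0.25P_{RxPlus}, so P_{RxPlus} = 48 / 0.75 = 64.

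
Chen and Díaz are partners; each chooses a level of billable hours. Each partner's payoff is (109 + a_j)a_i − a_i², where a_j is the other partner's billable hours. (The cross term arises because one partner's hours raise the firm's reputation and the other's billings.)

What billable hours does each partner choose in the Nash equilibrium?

109

Chen's payoff is (109 + a_D)a_C − a_C².
∂π/∂a_C = 109 + a_D − 2a_C = 0, so a_C = 54.5 + 0.5a_D.
Setting a_C = a_D in the reaction function: a_C = 54.5 + 0.5a_C, so a_C = 54.5 / 0.5 = 109.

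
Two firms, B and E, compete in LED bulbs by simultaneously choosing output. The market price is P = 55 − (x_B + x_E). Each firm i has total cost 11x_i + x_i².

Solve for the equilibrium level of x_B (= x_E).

8.8

Firm B's profit: π = x_B(55 − (x_B + x_E)) − 11x_B − x_B².
∂π/∂x_B = 44 − 4x_B − x_E = 0, so x_B = 11 − 0.25x_E.
Setting x_B = x_E in the reaction function: x_B = 11 − 0.25x_B, so x_B = 11 / 1.25 = 8.8.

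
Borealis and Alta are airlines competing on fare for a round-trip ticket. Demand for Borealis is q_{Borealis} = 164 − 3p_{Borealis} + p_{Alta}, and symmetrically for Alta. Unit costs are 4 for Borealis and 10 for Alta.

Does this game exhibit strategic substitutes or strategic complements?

Borealis's profit: π = (p_{Borealis} − 4)(164 − 3p_{Borealis} + p_{Alta}).
∂π/∂p_{Borealis} = 176 − 6p_{Borealis} + p_{Alta} = 0 ⇒ p_{Borealis} = 88/3 + (1/6)p_{Alta}.
The best-response slope dp_{Borealis}/dp_{Alta} = 1/6 > 0: the reaction function is upward-sloping, so the choices are strategic complements.

strategic complements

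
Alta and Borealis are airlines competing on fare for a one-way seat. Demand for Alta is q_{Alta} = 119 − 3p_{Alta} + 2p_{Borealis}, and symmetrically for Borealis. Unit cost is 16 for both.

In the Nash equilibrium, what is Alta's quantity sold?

77.25

Alta's profit: π = (p_{Alta} − 16)(119 − 3p_{Alta} + 2p_{Borealis}).
∂π/∂p_{Alta} = 167 − 6p_{Alta} + 2p_{Borealis} = 0 ⇒ p_{Alta} = 167/6 + (1/3)p_{Borealis}.
By symmetry p_{Borealis} = p_{Alta}; substituting into the reaction function, (2/3)p_{Alta} = 167/6 and p_{Alta} = 41.75.
q_{Alta} = 119 − 3·41.75 + 2·41.75 = 77.25.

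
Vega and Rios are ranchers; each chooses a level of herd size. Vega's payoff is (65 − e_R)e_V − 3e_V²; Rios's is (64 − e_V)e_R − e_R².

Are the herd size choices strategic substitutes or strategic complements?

strategic substitutes

Expanding Vega's payoff: 65e_V − e_Re_V − 3e_V².
∂π/∂e_V = 65 − e_R − 6e_V = 0, so e_V = 65/6 − (1/6)e_R.
The best-response slope de_V/de_R = −1/6 < 0: the reaction function is downward-sloping, so the choices are strategic substitutes.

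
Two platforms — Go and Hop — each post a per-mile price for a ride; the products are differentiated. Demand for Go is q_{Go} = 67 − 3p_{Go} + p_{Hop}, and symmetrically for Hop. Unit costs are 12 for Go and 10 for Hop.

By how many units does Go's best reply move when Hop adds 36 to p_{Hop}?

Go's profit: π = (p_{Go} − 12)(67 − 3p_{Go} + p_{Hop}).
∂π/∂p_{Go} = 103 − 6p_{Go} + p_{Hop} = 0 ⇒ p_{Go} = 103/6 + (1/6)p_{Hop}.
The reaction-function slope is 1/6, so a 36-unit rise in p_{Hop} moves p_{Go} by 1/6 × 36 = 6. Go's best response rises — the actions are strategic complements.

6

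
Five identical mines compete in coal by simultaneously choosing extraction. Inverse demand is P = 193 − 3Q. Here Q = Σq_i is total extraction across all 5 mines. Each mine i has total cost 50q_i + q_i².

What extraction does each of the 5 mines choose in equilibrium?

A representative mine's profit is π_i = q_i(193 − 3Q) − 50q_i − q_i², with Q = q_i + Σ_{j≠i} q_j.
First-order condition: 143 − 8q_i − 3Σ_{j≠i} q_j = 0.
Imposing symmetry (q_j = q for all j) turns Σ_{j≠i} q_j into 4q, so 143 = 20q and q = 7.15.

7.15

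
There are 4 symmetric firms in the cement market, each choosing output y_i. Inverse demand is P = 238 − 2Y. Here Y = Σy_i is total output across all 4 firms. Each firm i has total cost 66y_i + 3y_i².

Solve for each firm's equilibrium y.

10.75

A representative firm's profit is π_i = y_i(238 − 2Y) − 66y_i − 3y_i², with Y = y_i + Σ_{j≠i} y_j.
First-order condition: 172 − 10y_i − 2Σ_{j≠i} y_j = 0.
Imposing symmetry (y_j = y for all j) turns Σ_{j≠i} y_j into 3y, so 172 = 16y and y = 10.75.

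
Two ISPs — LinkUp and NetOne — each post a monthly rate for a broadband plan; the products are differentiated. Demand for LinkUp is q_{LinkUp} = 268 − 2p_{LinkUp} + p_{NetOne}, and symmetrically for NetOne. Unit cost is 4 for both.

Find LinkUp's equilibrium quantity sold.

176

LinkUp's profit: π = (p_{LinkUp} − 4)(268 − 2p_{LinkUp} + p_{NetOne}).
∂π/∂p_{LinkUp} = 276 − 4p_{LinkUp} + p_{NetOne} = 0 ⇒ p_{LinkUp} = 69 + 0.25p_{NetOne}.
By symmetry p_{NetOne} = p_{LinkUp}; substituting into the reaction function, 0.75p_{LinkUp} = 69 and p_{LinkUp} = 92.
q_{LinkUp} = 268 − 2·92 + 92 = 176.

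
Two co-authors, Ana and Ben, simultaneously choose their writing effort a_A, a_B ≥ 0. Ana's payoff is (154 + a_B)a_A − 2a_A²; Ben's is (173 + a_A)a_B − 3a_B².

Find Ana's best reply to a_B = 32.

46.5

Expanding Ana's payoff: 154a_A + a_Ba_A − 2a_A².
∂π/∂a_A = 154 + a_B − 4a_A = 0, so a_A = 38.5 + 0.25a_B.
At a_B = 32: a_A = 38.5 + 0.25·32 = 46.5.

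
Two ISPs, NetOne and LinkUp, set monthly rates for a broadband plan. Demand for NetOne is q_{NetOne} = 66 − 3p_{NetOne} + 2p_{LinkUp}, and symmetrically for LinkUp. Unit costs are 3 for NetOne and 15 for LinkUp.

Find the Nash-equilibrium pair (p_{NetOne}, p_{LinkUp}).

NetOne's profit: π = (p_{NetOne} − 3)(66 − 3p_{NetOne} + 2p_{LinkUp}).
∂π/∂p_{NetOne} = 75 − 6p_{NetOne} + 2p_{LinkUp} = 0 ⇒ p_{NetOne} = 12.5 + (1/3)p_{LinkUp}.
Similarly p_{LinkUp} = 18.5 + (1/3)p_{NetOne}.
Solving the two reaction functions simultaneously: (1 − (1/3)(1/3))p_{NetOne} = 12.5 + (1/3)·18.5, so (8/9)p_{NetOne} = 56/3 and p_{NetOne} = 21.
Then p_{LinkUp} = 18.5 + (1/3)·21 = 25.5.

21, 25.5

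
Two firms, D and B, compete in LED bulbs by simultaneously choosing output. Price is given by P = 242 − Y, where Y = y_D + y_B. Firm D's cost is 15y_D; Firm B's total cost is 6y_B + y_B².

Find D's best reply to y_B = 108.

59.5

Firm D's profit: π = y_D(242 − (y_D + y_B)) − 15y_D.
∂π/∂y_D = 227 − 2y_D − y_B = 0, so y_D = 113.5 − 0.5y_B.
At y_B = 108: y_D = 113.5 − 0.5·108 = 59.5.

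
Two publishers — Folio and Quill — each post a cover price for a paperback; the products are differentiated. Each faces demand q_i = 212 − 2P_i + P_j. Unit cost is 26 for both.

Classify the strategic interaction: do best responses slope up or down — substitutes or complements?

strategic complements

Folio's profit: π = (P_{Folio} − 26)(212 − 2P_{Folio} + P_{Quill}).
∂π/∂P_{Folio} = 264 − 4P_{Folio} + P_{Quill} = 0 ⇒ P_{Folio} = 66 + 0.25P_{Quill}.
The best-response slope dP_{Folio}/dP_{Quill} = 0.25 > 0: the reaction function is upward-sloping, so the choices are strategic complements.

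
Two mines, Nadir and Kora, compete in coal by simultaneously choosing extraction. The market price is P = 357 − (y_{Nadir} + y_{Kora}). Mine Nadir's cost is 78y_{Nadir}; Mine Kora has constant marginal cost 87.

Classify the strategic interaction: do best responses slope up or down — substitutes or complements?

Mine Nadir's profit: π = y_{Nadir}(357 − (y_{Nadir} + y_{Kora})) − 78y_{Nadir}.
∂π/∂y_{Nadir} = 279 − 2y_{Nadir} − y_{Kora} = 0, so y_{Nadir} = 139.5 − 0.5y_{Kora}.
The best-response slope dy_{Nadir}/dy_{Kora} = −0.5 < 0: the reaction function is downward-sloping, so the choices are strategic substitutes.

strategic substitutes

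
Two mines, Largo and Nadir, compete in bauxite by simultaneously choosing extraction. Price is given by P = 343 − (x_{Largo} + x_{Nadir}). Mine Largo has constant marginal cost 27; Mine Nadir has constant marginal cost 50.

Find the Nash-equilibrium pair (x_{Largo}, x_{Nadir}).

113, 90

Mine Largo's profit: π = x_{Largo}(343 − (x_{Largo} + x_{Nadir})) − 27x_{Largo}.
∂π/∂x_{Largo} = 316 − 2x_{Largo} − x_{Nadir} = 0, so x_{Largo} = 158 − 0.5x_{Nadir}.
By the same steps for Nadir: x_{Nadir} = 146.5 − 0.5x_{Largo}.
Solving the two reaction functions simultaneously: (1 − (−0.5)(−0.5))x_{Largo} = 158 − 0.5·146.5, so 0.75x_{Largo} = 84.75 and x_{Largo} = 113.
Then x_{Nadir} = 146.5 − 0.5·113 = 90.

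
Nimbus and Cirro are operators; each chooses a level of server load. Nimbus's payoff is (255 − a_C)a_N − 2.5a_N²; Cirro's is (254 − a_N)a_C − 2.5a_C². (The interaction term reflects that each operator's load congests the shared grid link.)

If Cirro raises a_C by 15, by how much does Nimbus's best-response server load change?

-3

Expanding Nimbus's payoff: 255a_N − a_Ca_N − 2.5a_N².
∂π/∂a_N = 255 − a_C − 5a_N = 0, so a_N = 51 − 0.2a_C.
The reaction-function slope is −0.2, so a 15-unit rise in a_C moves a_N by −0.2 × 15 = −3. Nimbus's best response falls — the actions are strategic substitutes.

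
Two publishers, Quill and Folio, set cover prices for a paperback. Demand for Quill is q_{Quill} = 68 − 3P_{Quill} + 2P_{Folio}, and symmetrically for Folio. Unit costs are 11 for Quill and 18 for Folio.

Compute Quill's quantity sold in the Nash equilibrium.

Quill's profit: π = (P_{Quill} − 11)(68 − 3P_{Quill} + 2P_{Folio}).
∂π/∂P_{Quill} = 101 − 6P_{Quill} + 2P_{Folio} = 0 ⇒ P_{Quill} = 101/6 + (1/3)P_{Folio}.
Similarly P_{Folio} = 61/3 + (1/3)P_{Quill}.
Substituting the second reaction function into the first: P_{Quill} = 101/6 + (1/3)(61/3 + (1/3)P_{Quill}), which gives (8/9)P_{Quill} = 425/18 ⇒ P_{Quill} = 26.5625.
Then P_{Folio} = 61/3 + (1/3)·26.5625 = 29.1875.
q_{Quill} = 68 − 3·26.5625 + 2·29.1875 = 46.6875.

46.6875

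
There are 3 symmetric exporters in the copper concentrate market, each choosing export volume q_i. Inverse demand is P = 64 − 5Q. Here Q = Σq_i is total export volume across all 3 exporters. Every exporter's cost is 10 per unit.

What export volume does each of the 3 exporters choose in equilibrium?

A representative exporter's profit is π_i = q_i(64 − 5Q) − 10q_i, with Q = q_i + Σ_{j≠i} q_j.
First-order condition: 54 − 10q_i − 5Σ_{j≠i} q_j = 0.
With identical exporters, set every q_j = q: then 54 − 10q − 10q = 0, i.e. q = 54/20 = 2.7.

2.7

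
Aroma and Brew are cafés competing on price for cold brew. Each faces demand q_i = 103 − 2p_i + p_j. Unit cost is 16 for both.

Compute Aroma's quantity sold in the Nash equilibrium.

58

Aroma's profit: π = (p_{Aroma} − 16)(103 − 2p_{Aroma} + p_{Brew}).
∂π/∂p_{Aroma} = 135 − 4p_{Aroma} + p_{Brew} = 0 ⇒ p_{Aroma} = 33.75 + 0.25p_{Brew}.
By symmetry p_{Brew} = p_{Aroma}; substituting into the reaction function, 0.75p_{Aroma} = 33.75 and p_{Aroma} = 45.
q_{Aroma} = 103 − 2·45 + 45 = 58.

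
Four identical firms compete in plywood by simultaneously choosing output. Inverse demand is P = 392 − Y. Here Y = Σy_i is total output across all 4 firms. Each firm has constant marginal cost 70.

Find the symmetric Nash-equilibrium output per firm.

64.4

A representative firm's profit is π_i = y_i(392 − Y) − 70y_i, with Y = y_i + Σ_{j≠i} y_j.
First-order condition: 322 − 2y_i − Σ_{j≠i} y_j = 0.
In a symmetric equilibrium every firm chooses the same y, so Σ_{j≠i} y_j = 3y. The condition becomes 322 − 5y = 0, giving y = 322/5 = 64.4.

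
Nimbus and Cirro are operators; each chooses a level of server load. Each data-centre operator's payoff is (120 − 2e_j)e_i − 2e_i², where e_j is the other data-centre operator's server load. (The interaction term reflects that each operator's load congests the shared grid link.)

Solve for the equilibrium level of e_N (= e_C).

20

Nimbus's payoff is (120 − 2e_C)e_N − 2e_N².
∂π/∂e_N = 120 − 2e_C − 4e_N = 0, so e_N = 30 − 0.5e_C.
By symmetry e_C = e_N; substituting into the reaction function, 1.5e_N = 30 and e_N = 20.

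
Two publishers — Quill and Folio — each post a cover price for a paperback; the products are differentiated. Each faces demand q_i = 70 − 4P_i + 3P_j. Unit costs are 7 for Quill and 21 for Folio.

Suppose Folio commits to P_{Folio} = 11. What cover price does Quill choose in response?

16.375

Quill's profit: π = (P_{Quill} − 7)(70 − 4P_{Quill} + 3P_{Folio}).
∂π/∂P_{Quill} = 98 − 8P_{Quill} + 3P_{Folio} = 0 ⇒ P_{Quill} = 12.25 + 0.375P_{Folio}.
At P_{Folio} = 11: P_{Quill} = 12.25 + 0.375·11 = 16.375.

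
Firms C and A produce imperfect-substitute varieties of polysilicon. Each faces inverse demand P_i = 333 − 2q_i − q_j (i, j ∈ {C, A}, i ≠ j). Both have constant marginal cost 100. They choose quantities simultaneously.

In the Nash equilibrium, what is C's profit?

4343.12

Firm C's profit: π = q_C(333 − 2q_C − q_A) − 100q_C.
∂π/∂q_C = 233 − 4q_C − q_A = 0 ⇒ q_C = 58.25 − 0.25q_A.
The game is symmetric, so in equilibrium q_A = q_C: the reaction function gives 1.25q_C = 58.25, hence q_C = 46.6.
P_C = 333 − 2·46.6 − 46.6 = 193.2.
Profit = (193.2 − 100)·46.6 = 4343.12.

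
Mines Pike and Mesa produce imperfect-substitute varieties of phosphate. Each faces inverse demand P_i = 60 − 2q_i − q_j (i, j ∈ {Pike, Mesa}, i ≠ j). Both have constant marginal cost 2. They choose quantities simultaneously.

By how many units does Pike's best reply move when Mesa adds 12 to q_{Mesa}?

Mine Pike's profit: π = q_{Pike}(60 − 2q_{Pike} − q_{Mesa}) − 2q_{Pike}.
∂π/∂q_{Pike} = 58 − 4q_{Pike} − q_{Mesa} = 0 ⇒ q_{Pike} = 14.5 − 0.25q_{Mesa}.
The reaction-function slope is −0.25, so a 12-unit rise in q_{Mesa} moves q_{Pike} by −0.25 × 12 = −3. Pike's best response falls — the actions are strategic substitutes.

-3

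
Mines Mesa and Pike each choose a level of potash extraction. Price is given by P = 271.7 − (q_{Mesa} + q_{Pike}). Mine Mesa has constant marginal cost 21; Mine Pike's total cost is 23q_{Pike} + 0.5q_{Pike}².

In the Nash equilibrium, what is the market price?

121.68

Mine Mesa's profit: π = q_{Mesa}(271.7 − (q_{Mesa} + q_{Pike})) − 21q_{Mesa}.
∂π/∂q_{Mesa} = 250.7 − 2q_{Mesa} − q_{Pike} = 0, so q_{Mesa} = 125.35 − 0.5q_{Pike}.
For Pike: ∂π/∂q_{Pike} = 248.7 − 3q_{Pike} − q_{Mesa} = 0 ⇒ q_{Pike} = 82.9 − (1/3)q_{Mesa}.
Substituting the second reaction function into the first: q_{Mesa} = 125.35 − 0.5(82.9 − (1/3)q_{Mesa}), which gives (5/6)q_{Mesa} = 83.9 ⇒ q_{Mesa} = 100.68.
Then q_{Pike} = 82.9 − (1/3)·100.68 = 49.34.
Equilibrium price: P = 271.7 − 150.02 = 121.68.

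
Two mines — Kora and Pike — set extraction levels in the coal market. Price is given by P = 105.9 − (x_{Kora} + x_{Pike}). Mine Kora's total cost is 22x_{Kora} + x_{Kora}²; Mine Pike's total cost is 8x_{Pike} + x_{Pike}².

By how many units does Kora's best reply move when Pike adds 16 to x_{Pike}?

Mine Kora's profit: π = x_{Kora}(105.9 − (x_{Kora} + x_{Pike})) − 22x_{Kora} − x_{Kora}².
∂π/∂x_{Kora} = 83.9 − 4x_{Kora} − x_{Pike} = 0, so x_{Kora} = 20.975 − 0.25x_{Pike}.
The reaction-function slope is −0.25, so a 16-unit rise in x_{Pike} moves x_{Kora} by −0.25 × 16 = −4. Kora's best response falls — the actions are strategic substitutes.

-4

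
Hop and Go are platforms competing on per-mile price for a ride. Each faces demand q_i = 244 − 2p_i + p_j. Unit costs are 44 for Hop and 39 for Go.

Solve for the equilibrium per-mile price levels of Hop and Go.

Hop's profit: π = (p_{Hop} − 44)(244 − 2p_{Hop} + p_{Go}).
∂π/∂p_{Hop} = 332 − 4p_{Hop} + p_{Go} = 0 ⇒ p_{Hop} = 83 + 0.25p_{Go}.
Similarly p_{Go} = 80.5 + 0.25p_{Hop}.
Solving the two reaction functions simultaneously: (1 − (0.25)(0.25))p_{Hop} = 83 + 0.25·80.5, so 0.9375p_{Hop} = 103.125 and p_{Hop} = 110.
Then p_{Go} = 80.5 + 0.25·110 = 108.

110, 108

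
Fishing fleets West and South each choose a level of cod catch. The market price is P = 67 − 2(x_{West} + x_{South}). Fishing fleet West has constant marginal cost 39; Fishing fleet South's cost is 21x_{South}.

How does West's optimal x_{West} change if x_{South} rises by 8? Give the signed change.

-4

Fishing fleet West's profit: π = x_{West}(67 − 2(x_{West} + x_{South})) − 39x_{West}.
∂π/∂x_{West} = 28 − 4x_{West} − 2x_{South} = 0, so x_{West} = 7 − 0.5x_{South}.
The reaction-function slope is −0.5, so an 8-unit rise in x_{South} moves x_{West} by −0.5 × 8 = −4. West's best response falls — the actions are strategic substitutes.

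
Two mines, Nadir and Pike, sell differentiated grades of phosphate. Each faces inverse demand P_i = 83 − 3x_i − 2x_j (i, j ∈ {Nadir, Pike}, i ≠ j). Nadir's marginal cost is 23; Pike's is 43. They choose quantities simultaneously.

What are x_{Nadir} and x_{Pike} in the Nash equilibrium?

Mine Nadir's profit: π = x_{Nadir}(83 − 3x_{Nadir} − 2x_{Pike}) − 23x_{Nadir}.
∂π/∂x_{Nadir} = 60 − 6x_{Nadir} − 2x_{Pike} = 0 ⇒ x_{Nadir} = 10 − (1/3)x_{Pike}.
Similarly x_{Pike} = 20/3 − (1/3)x_{Nadir}.
Solving the two reaction functions simultaneously: (1 − (−1/3)(−1/3))x_{Nadir} = 10 − (1/3)·(20/3), so (8/9)x_{Nadir} = 70/9 and x_{Nadir} = 8.75.
Then x_{Pike} = 20/3 − (1/3)·8.75 = 3.75.

8.75, 3.75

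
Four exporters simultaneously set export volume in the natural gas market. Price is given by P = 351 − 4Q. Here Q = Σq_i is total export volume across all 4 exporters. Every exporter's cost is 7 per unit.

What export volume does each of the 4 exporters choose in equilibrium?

A representative exporter's profit is π_i = q_i(351 − 4Q) − 7q_i, with Q = q_i + Σ_{j≠i} q_j.
First-order condition: 344 − 8q_i − 4Σ_{j≠i} q_j = 0.
Imposing symmetry (q_j = q for all j) turns Σ_{j≠i} q_j into 3q, so 344 = 20q and q = 17.2.

17.2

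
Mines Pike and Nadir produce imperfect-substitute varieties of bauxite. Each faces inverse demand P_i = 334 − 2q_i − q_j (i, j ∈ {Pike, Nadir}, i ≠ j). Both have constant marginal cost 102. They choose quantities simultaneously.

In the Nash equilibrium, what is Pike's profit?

4305.92

Mine Pike's profit: π = q_{Pike}(334 − 2q_{Pike} − q_{Nadir}) − 102q_{Pike}.
∂π/∂q_{Pike} = 232 − 4q_{Pike} − q_{Nadir} = 0 ⇒ q_{Pike} = 58 − 0.25q_{Nadir}.
The game is symmetric, so in equilibrium q_{Nadir} = q_{Pike}: the reaction function gives 1.25q_{Pike} = 58, hence q_{Pike} = 46.4.
P_{Pike} = 334 − 2·46.4 − 46.4 = 194.8.
Profit = (194.8 − 102)·46.4 = 4305.92.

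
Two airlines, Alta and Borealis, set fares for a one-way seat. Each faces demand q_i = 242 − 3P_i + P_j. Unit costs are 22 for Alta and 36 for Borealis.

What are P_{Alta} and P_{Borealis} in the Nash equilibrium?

Alta's profit: π = (P_{Alta} − 22)(242 − 3P_{Alta} + P_{Borealis}).
∂π/∂P_{Alta} = 308 − 6P_{Alta} + P_{Borealis} = 0 ⇒ P_{Alta} = 154/3 + (1/6)P_{Borealis}.
Similarly P_{Borealis} = 175/3 + (1/6)P_{Alta}.
Plugging P_{Borealis} into Alta's best response: P_{Alta} = 154/3 + (1/6)(175/3 + (1/6)P_{Alta}) ⇒ (35/36)P_{Alta} = 1099/18, so P_{Alta} = 62.8.
Then P_{Borealis} = 175/3 + (1/6)·62.8 = 68.8.

62.8, 68.8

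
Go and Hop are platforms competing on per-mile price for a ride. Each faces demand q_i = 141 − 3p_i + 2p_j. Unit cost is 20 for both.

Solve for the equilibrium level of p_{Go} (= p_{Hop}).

Go's profit: π = (p_{Go} − 20)(141 − 3p_{Go} + 2p_{Hop}).
∂π/∂p_{Go} = 201 − 6p_{Go} + 2p_{Hop} = 0 ⇒ p_{Go} = 33.5 + (1/3)p_{Hop}.
By symmetry p_{Hop} = p_{Go}; substituting into the reaction function, (2/3)p_{Go} = 33.5 and p_{Go} = 50.25.

50.25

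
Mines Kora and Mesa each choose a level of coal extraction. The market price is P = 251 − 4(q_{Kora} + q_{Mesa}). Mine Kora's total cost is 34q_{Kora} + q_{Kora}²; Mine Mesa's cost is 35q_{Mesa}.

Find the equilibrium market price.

Mine Kora's profit: π = q_{Kora}(251 − 4(q_{Kora} + q_{Mesa})) − 34q_{Kora} − q_{Kora}².
∂π/∂q_{Kora} = 217 − 10q_{Kora} − 4q_{Mesa} = 0, so q_{Kora} = 21.7 − 0.4q_{Mesa}.
For Mesa: ∂π/∂q_{Mesa} = 216 − 8q_{Mesa} − 4q_{Kora} = 0 ⇒ q_{Mesa} = 27 − 0.5q_{Kora}.
Solving the two reaction functions simultaneously: (1 − (−0.4)(−0.5))q_{Kora} = 21.7 − 0.4·27, so 0.8q_{Kora} = 10.9 and q_{Kora} = 13.625.
Then q_{Mesa} = 27 − 0.5·13.625 = 20.1875.
Equilibrium price: P = 251 − 4·33.8125 = 115.75.

115.75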